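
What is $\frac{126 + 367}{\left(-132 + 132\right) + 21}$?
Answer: $\frac{493}{21} \approx 23.476$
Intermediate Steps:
$\frac{126 + 367}{\left(-132 + 132\right) + 21} = \frac{493}{0 + 21} = \frac{493}{21}$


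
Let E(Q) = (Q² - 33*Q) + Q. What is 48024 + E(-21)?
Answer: 49137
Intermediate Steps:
E(Q) = Q² - 32*Q
48024 + E(-21) = 48024 - 21*(-32 - 21) = 48024 - 21*(-53) = 48024 + 1113 = 49137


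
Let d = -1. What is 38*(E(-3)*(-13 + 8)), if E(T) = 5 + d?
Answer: -760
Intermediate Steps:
E(T) = 4 (E(T) = 5 - 1 = 4)
38*(E(-3)*(-13 + 8)) = 38*(4*(-13 + 8)) = 38*(4*(-5)) = 38*(-20) = -760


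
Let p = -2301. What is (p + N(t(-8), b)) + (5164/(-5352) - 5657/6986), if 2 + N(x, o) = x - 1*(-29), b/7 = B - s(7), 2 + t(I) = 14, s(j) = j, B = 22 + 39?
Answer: -5290027052/2336817 ≈ -2263.8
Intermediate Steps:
B = 61
t(I) = 12 (t(I) = -2 + 14 = 12)
b = 378 (b = 7*(61 - 1*7) = 7*(61 - 7) = 7*54 = 378)
N(x, o) = 27 + x (N(x, o) = -2 + (x - 1*(-29)) = -2 + (x + 29) = -2 + (29 + x) = 27 + x)
(p + N(t(-8), b)) + (5164/(-5352) - 5657/6986) = (-2301 + (27 + 12)) + (5164/(-5352) - 5657/6986) = (-2301 + 39) + (5164*(-1/5352) - 5657*1/6986) = -2262 + (-1291/1338 - 5657/6986) = -2262 - 4146998/2336817 = -5290027052/2336817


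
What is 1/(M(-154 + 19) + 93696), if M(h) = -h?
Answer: 1/93831 ≈ 1.0657e-5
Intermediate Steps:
1/(M(-154 + 19) + 93696) = 1/(-(-154 + 19) + 93696) = 1/(-1*(-135) + 93696) = 1/(135 + 93696) = 1/93831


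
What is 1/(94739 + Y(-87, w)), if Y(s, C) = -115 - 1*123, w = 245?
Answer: 1/94501 ≈ 1.0582e-5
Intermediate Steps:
Y(s, C) = -238 (Y(s, C) = -115 - 123 = -238)
1/(94739 + Y(-87, w)) = 1/(94739 - 238) = 1/94501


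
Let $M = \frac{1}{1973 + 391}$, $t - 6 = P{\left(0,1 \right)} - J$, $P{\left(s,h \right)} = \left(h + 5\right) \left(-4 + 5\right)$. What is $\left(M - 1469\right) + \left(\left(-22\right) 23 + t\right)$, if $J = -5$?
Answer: $- \frac{4628711}{2364} \approx -1958.0$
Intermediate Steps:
$P{\left(s,h \right)} = 5 + h$ ($P{\left(s,h \right)} = \left(5 + h\right) 1 = 5 + h$)
$t = 17$ ($t = 6 + \left(\left(5 + 1\right) - -5\right) = 6 + \left(6 + 5\right) = 6 + 11 = 17$)
$M = \frac{1}{2364} \approx 0.00042301$
$\left(M - 1469\right) + \left(\left(-22\right) 23 + t\right) = \left(\frac{1}{2364} - 1469\right) + \left(\left(-22\right) 23 + 17\right) = - \frac{3472715}{2364} + \left(-506 + 17\right) = - \frac{3472715}{2364} - 489 = - \frac{4628711}{2364}$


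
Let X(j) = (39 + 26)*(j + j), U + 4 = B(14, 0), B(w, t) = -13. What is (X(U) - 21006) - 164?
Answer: -23380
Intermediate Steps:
U = -17 (U = -4 - 13 = -17)
X(j) = 130*j (X(j) = 65*(2*j) = 130*j)
(X(U) - 21006) - 164 = (130*(-17) - 21006) - 164 = (-2210 - 21006) - 164 = -23216 - 164 = -23380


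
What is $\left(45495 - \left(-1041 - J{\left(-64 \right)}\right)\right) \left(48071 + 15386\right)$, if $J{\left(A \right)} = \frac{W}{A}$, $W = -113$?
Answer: $\frac{189001407569}{64} \approx 2.9531 \cdot 10^{9}$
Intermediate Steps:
$J{\left(A \right)} = - \frac{113}{A}$
$\left(45495 - \left(-1041 - J{\left(-64 \right)}\right)\right) \left(48071 + 15386\right) = \left(45495 + \left(\left(- \frac{113}{-64} + 2019\right) - 978\right)\right) \left(48071 + 15386\right) = \left(45495 + \left(\left(\left(-113\right) \left(- \frac{1}{64}\right) + 2019\right) - 978\right)\right) 63457 = \left(45495 + \left(\left(\frac{113}{64} + 2019\right) - 978\right)\right) 63457 = \left(45495 + \left(\frac{129329}{64} - 978\right)\right) 63457 = \left(45495 + \frac{66737}{64}\right) 63457 = \frac{2978417}{64} \cdot 63457 = \frac{189001407569}{64}$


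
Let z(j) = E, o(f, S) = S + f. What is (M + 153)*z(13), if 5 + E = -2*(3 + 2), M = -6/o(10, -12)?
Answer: -2340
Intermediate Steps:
M = 3 (M = -6/(-12 + 10) = -6/(-2) = -6*(-½) = 3)
E = -15 (E = -5 - 2*(3 + 2) = -5 - 2*5 = -5 - 10 = -15)
z(j) = -15
(M + 153)*z(13) = (3 + 153)*(-15) = 156*(-15) = -2340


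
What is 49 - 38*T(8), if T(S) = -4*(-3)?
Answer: -407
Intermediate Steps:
T(S) = 12
49 - 38*T(8) = 49 - 38*12 = 49 - 456 = -407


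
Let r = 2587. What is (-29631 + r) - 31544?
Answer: -58588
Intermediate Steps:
(-29631 + r) - 31544 = (-29631 + 2587) - 31544 = -27044 - 31544 = -58588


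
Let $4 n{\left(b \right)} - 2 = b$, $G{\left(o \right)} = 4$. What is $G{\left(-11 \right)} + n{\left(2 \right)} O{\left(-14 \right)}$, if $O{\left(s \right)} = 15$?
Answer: $19$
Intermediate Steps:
$n{\left(b \right)} = \frac{1}{2} + \frac{b}{4}$
$G{\left(-11 \right)} + n{\left(2 \right)} O{\left(-14 \right)} = 4 + \left(\frac{1}{2} + \frac{1}{4} \cdot 2\right) 15 = 4 + \left(\frac{1}{2} + \frac{1}{2}\right) 15 = 4 + 1 \cdot 15 = 4 + 15 = 19$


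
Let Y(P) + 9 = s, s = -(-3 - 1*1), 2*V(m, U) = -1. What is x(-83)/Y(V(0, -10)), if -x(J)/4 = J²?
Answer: 27556/5 ≈ 5511.2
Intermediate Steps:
V(m, U) = -½ (V(m, U) = (½)*(-1) = -½)
x(J) = -4*J²
s = 4 (s = -(-3 - 1) = -1*(-4) = 4)
Y(P) = -5 (Y(P) = -9 + 4 = -5)
x(-83)/Y(V(0, -10)) = -4*(-83)²/(-5) = -4*6889*(-⅕) = -27556*(-⅕) = 27556/5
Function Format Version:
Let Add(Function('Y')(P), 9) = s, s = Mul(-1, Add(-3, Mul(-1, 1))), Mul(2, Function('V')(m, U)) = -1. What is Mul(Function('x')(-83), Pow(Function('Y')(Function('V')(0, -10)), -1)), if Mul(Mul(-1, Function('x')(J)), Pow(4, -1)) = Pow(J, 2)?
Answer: Rational(27556, 5) ≈ 5511.2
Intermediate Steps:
Function('V')(m, U) = Rational(-1, 2) (Function('V')(m, U) = Mul(Rational(1, 2), -1) = Rational(-1, 2))
Function('x')(J) = Mul(-4, Pow(J, 2))
s = 4 (s = Mul(-1, Add(-3, -1)) = Mul(-1, -4) = 4)
Function('Y')(P) = -5 (Function('Y')(P) = Add(-9, 4) = -5)
Mul(Function('x')(-83), Pow(Function('Y')(Function('V')(0, -10)), -1)) = Mul(Mul(-4, Pow(-83, 2)), Pow(-5, -1)) = Mul(Mul(-4, 6889), Rational(-1, 5)) = Mul(-27556, Rational(-1, 5)) = Rational(27556, 5)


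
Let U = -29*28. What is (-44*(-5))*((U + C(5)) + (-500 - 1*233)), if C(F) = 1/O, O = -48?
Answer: -4078855/12 ≈ -3.3990e+5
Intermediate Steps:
U = -812
C(F) = -1/48 (C(F) = 1/(-48) = -1/48)
(-44*(-5))*((U + C(5)) + (-500 - 1*233)) = (-44*(-5))*((-812 - 1/48) + (-500 - 1*233)) = 220*(-38977/48 + (-500 - 233)) = 220*(-38977/48 - 733) = 220*(-74161/48) = -4078855/12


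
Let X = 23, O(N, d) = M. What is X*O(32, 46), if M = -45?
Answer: -1035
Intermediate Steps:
O(N, d) = -45
X*O(32, 46) = 23*(-45) = -1035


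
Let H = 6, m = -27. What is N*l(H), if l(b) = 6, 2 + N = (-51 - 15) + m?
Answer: -570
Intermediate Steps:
N = -95 (N = -2 + ((-51 - 15) - 27) = -2 + (-66 - 27) = -2 - 93 = -95)
N*l(H) = -95*6 = -570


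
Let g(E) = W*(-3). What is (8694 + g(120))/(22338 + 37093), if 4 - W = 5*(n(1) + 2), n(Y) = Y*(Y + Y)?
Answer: 8742/59431 ≈ 0.14709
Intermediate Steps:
n(Y) = 2*Y**2 (n(Y) = Y*(2*Y) = 2*Y**2)
W = -16 (W = 4 - 5*(2*1**2 + 2) = 4 - 5*(2*1 + 2) = 4 - 5*(2 + 2) = 4 - 5*4 = 4 - 1*20 = 4 - 20 = -16)
g(E) = 48 (g(E) = -16*(-3) = 48)
(8694 + g(120))/(22338 + 37093) = (8694 + 48)/(22338 + 37093) = 8742/59431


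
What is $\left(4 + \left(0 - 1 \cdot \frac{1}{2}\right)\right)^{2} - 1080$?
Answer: $- \frac{4271}{4} \approx -1067.8$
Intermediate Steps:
$\left(4 + \left(0 - 1 \cdot \frac{1}{2}\right)\right)^{2} - 1080 = \left(4 + \left(0 - \frac{1}{2}\right)\right)^{2} - 1080 = \left(4 - \frac{1}{2}\right)^{2} - 1080 = \left(\frac{7}{2}\right)^{2} - 1080 = \frac{49}{4} - 1080 = - \frac{4271}{4}$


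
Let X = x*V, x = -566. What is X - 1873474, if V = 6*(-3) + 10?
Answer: -1868946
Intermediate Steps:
V = -8 (V = -18 + 10 = -8)
X = 4528 (X = -566*(-8) = 4528)
X - 1873474 = 4528 - 1873474 = -1868946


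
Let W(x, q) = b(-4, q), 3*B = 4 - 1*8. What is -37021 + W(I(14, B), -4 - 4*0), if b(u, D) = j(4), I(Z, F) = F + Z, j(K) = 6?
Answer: -37015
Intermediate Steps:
B = -4/3 (B = (4 - 1*8)/3 = (4 - 8)/3 = (⅓)*(-4) = -4/3 ≈ -1.3333)
b(u, D) = 6
W(x, q) = 6
-37021 + W(I(14, B), -4 - 4*0) = -37021 + 6 = -37015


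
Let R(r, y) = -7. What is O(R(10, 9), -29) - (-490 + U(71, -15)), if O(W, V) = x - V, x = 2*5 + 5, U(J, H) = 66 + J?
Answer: 397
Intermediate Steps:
x = 15 (x = 10 + 5 = 15)
O(W, V) = 15 - V
O(R(10, 9), -29) - (-490 + U(71, -15)) = (15 - 1*(-29)) - (-490 + (66 + 71)) = (15 + 29) - (-490 + 137) = 44 - 1*(-353) = 44 + 353 = 397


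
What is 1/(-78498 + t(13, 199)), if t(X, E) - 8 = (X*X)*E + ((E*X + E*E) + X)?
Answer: -1/2658 ≈ -0.00037622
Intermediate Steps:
t(X, E) = 8 + X + E² + E*X + E*X² (t(X, E) = 8 + ((X*X)*E + ((E*X + E*E) + X)) = 8 + (X²*E + ((E*X + E²) + X)) = 8 + (E*X² + ((E² + E*X) + X)) = 8 + (E*X² + (X + E² + E*X)) = 8 + (X + E² + E*X + E*X²) = 8 + X + E² + E*X + E*X²)
1/(-78498 + t(13, 199)) = 1/(-78498 + (8 + 13 + 199² + 199*13 + 199*13²)) = 1/(-78498 + (8 + 13 + 39601 + 2587 + 199*169)) = 1/(-78498 + (8 + 13 + 39601 + 2587 + 33631)) = 1/(-78498 + 75840) = 1/(-2658) = -1/2658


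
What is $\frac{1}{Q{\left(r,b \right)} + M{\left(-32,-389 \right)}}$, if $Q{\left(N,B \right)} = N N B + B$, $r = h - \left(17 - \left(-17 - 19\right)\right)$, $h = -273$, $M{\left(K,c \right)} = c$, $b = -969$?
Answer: $- \frac{1}{102982802} \approx -9.7104 \cdot 10^{-9}$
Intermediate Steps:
$r = -326$ ($r = -273 - \left(17 - \left(-17 - 19\right)\right) = -273 - \left(17 - -36\right) = -273 - \left(17 + 36\right) = -273 - 53 = -326$)
$Q{\left(N,B \right)} = B + B N^{2}$ ($Q{\left(N,B \right)} = N^{2} B + B = B N^{2} + B = B + B N^{2}$)
$\frac{1}{Q{\left(r,b \right)} + M{\left(-32,-389 \right)}} = \frac{1}{- 969 \left(1 + \left(-326\right)^{2}\right) - 389} = \frac{1}{- 969 \left(1 + 106276\right) - 389} = \frac{1}{\left(-969\right) 106277 - 389} = \frac{1}{-102982413 - 389} = \frac{1}{-102982802} = - \frac{1}{102982802}$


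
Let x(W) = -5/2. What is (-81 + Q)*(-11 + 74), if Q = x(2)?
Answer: -10521/2 ≈ -5260.5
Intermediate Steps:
x(W) = -5/2 (x(W) = -5*½ = -5/2)
Q = -5/2 ≈ -2.5000
(-81 + Q)*(-11 + 74) = (-81 - 5/2)*(-11 + 74) = -167/2*63 = -10521/2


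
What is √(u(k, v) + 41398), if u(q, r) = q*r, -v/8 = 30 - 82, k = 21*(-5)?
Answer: I*√2282 ≈ 47.77*I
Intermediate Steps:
k = -105
v = 416 (v = -8*(30 - 82) = -8*(-52) = 416)
√(u(k, v) + 41398) = √(-105*416 + 41398) = √(-43680 + 41398) = √(-2282) = I*√2282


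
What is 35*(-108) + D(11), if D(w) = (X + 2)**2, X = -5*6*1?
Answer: -2996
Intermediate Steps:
X = -30 (X = -30*1 = -30)
D(w) = 784 (D(w) = (-30 + 2)**2 = (-28)**2 = 784)
35*(-108) + D(11) = 35*(-108) + 784 = -3780 + 784 = -2996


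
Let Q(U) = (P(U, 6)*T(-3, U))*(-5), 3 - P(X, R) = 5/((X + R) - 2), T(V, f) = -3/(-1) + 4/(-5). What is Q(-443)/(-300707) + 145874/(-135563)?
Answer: -1750446344896/1626883835909 ≈ -1.0760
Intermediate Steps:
T(V, f) = 11/5 (T(V, f) = -3*(-1) + 4*(-⅕) = 3 - ⅘ = 11/5)
P(X, R) = 3 - 5/(-2 + R + X) (P(X, R) = 3 - 5/((X + R) - 2) = 3 - 5/((R + X) - 2) = 3 - 5/(-2 + R + X))
Q(U) = -11*(7 + 3*U)/(4 + U) (Q(U) = (((-11 + 3*6 + 3*U)/(-2 + 6 + U))*(11/5))*(-5) = (((-11 + 18 + 3*U)/(4 + U))*(11/5))*(-5) = (((7 + 3*U)/(4 + U))*(11/5))*(-5) = (11*(7 + 3*U)/(5*(4 + U)))*(-5) = -11*(7 + 3*U)/(4 + U))
Q(-443)/(-300707) + 145874/(-135563) = (11*(-7 - 3*(-443))/(4 - 443))/(-300707) + 145874/(-135563) = (11*(-7 + 1329)/(-439))*(-1/300707) + 145874*(-1/135563) = (11*(-1/439)*1322)*(-1/300707) - 145874/135563 = -14542/439*(-1/300707) - 145874/135563 = 1322/12000943 - 145874/135563 = -1750446344896/1626883835909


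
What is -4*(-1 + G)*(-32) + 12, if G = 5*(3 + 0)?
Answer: 1804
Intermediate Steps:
G = 15 (G = 5*3 = 15)
-4*(-1 + G)*(-32) + 12 = -4*(-1 + 15)*(-32) + 12 = -4*14*(-32) + 12 = -56*(-32) + 12 = 1792 + 12 = 1804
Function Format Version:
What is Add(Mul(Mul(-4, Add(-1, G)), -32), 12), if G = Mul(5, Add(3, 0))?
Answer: 1804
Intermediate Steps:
G = 15 (G = Mul(5, 3) = 15)
Add(Mul(Mul(-4, Add(-1, G)), -32), 12) = Add(Mul(Mul(-4, Add(-1, 15)), -32), 12) = Add(Mul(Mul(-4, 14), -32), 12) = Add(Mul(-56, -32), 12) = Add(1792, 12) = 1804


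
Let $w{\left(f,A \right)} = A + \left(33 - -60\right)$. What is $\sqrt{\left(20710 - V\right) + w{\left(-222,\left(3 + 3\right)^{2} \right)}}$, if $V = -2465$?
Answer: $2 \sqrt{5826} \approx 152.66$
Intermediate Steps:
$w{\left(f,A \right)} = 93 + A$ ($w{\left(f,A \right)} = A + \left(33 + 60\right) = A + 93 = 93 + A$)
$\sqrt{\left(20710 - V\right) + w{\left(-222,\left(3 + 3\right)^{2} \right)}} = \sqrt{\left(20710 - -2465\right) + \left(93 + \left(3 + 3\right)^{2}\right)} = \sqrt{\left(20710 + 2465\right) + \left(93 + 6^{2}\right)} = \sqrt{23175 + \left(93 + 36\right)} = \sqrt{23175 + 129} = \sqrt{23304} = 2 \sqrt{5826}$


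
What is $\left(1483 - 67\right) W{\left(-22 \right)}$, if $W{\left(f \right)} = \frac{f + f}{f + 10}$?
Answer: $5192$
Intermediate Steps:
$W{\left(f \right)} = \frac{2 f}{10 + f}$
$\left(1483 - 67\right) W{\left(-22 \right)} = \left(1483 - 67\right) 2 \left(-22\right) \frac{1}{10 - 22} = 1416 \cdot 2 \left(-22\right) \frac{1}{-12} = 1416 \cdot 2 \left(-22\right) \left(- \frac{1}{12}\right) = 1416 \cdot \frac{11}{3} = 5192$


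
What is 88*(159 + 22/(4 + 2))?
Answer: 42944/3 ≈ 14315.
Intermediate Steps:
88*(159 + 22/(4 + 2)) = 88*(159 + 22/6) = 88*(159 + (⅙)*22) = 88*(159 + 11/3) = 88*(488/3) = 42944/3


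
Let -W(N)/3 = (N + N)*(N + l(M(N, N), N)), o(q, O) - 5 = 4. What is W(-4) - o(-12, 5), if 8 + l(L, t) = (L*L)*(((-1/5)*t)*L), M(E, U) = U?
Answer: -7629/5 ≈ -1525.8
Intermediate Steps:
l(L, t) = -8 - t*L³/5 (l(L, t) = -8 + (L*L)*(((-1/5)*t)*L) = -8 + L²*(((-1*⅕)*t)*L) = -8 + L²*((-t/5)*L) = -8 + L²*(-L*t/5) = -8 - t*L³/5)
o(q, O) = 9 (o(q, O) = 5 + 4 = 9)
W(N) = -6*N*(-8 + N - N⁴/5) (W(N) = -3*(N + N)*(N + (-8 - N*N³/5)) = -3*2*N*(N + (-8 - N⁴/5)) = -3*2*N*(-8 + N - N⁴/5) = -6*N*(-8 + N - N⁴/5))
W(-4) - o(-12, 5) = (6/5)*(-4)*(40 + (-4)⁴ - 5*(-4)) - 1*9 = (6/5)*(-4)*(40 + 256 + 20) - 9 = (6/5)*(-4)*316 - 9 = -7584/5 - 9 = -7629/5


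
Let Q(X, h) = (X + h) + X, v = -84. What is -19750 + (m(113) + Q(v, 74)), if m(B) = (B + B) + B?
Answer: -19505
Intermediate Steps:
m(B) = 3*B (m(B) = 2*B + B = 3*B)
Q(X, h) = h + 2*X
-19750 + (m(113) + Q(v, 74)) = -19750 + (3*113 + (74 + 2*(-84))) = -19750 + (339 + (74 - 168)) = -19750 + (339 - 94) = -19750 + 245 = -19505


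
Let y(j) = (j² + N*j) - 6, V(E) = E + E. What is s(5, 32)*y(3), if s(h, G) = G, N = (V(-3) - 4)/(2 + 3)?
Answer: -96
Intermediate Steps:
V(E) = 2*E
N = -2 (N = (2*(-3) - 4)/(2 + 3) = (-6 - 4)/5 = -10*⅕ = -2)
y(j) = -6 + j² - 2*j (y(j) = (j² - 2*j) - 6 = -6 + j² - 2*j)
s(5, 32)*y(3) = 32*(-6 + 3² - 2*3) = 32*(-6 + 9 - 6) = 32*(-3) = -96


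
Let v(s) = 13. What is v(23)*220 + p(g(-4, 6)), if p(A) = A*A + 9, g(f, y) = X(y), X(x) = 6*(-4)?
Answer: 3445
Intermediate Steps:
X(x) = -24
g(f, y) = -24
p(A) = 9 + A² (p(A) = A² + 9 = 9 + A²)
v(23)*220 + p(g(-4, 6)) = 13*220 + (9 + (-24)²) = 2860 + (9 + 576) = 2860 + 585 = 3445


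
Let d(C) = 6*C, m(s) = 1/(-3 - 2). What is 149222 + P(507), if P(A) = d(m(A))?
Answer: 746104/5 ≈ 1.4922e+5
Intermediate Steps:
m(s) = -⅕ (m(s) = 1/(-5) = -⅕)
P(A) = -6/5 (P(A) = 6*(-⅕) = -6/5)
149222 + P(507) = 149222 - 6/5 = 746104/5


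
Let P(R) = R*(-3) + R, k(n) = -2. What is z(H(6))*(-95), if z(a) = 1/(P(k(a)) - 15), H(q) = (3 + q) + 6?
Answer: 95/11 ≈ 8.6364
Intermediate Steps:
P(R) = -2*R (P(R) = -3*R + R = -2*R)
H(q) = 9 + q
z(a) = -1/11 (z(a) = 1/(-2*(-2) - 15) = 1/(4 - 15) = 1/(-11) = -1/11)
z(H(6))*(-95) = -1/11*(-95) = 95/11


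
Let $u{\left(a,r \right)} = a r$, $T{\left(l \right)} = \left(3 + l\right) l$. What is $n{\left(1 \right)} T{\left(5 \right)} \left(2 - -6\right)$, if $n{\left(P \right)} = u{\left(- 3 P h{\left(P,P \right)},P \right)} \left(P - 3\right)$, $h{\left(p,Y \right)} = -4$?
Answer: $-7680$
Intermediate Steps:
$T{\left(l \right)} = l \left(3 + l\right)$
$n{\left(P \right)} = 12 P^{2} \left(-3 + P\right)$ ($n{\left(P \right)} = - 3 P \left(-4\right) P \left(P - 3\right) = 12 P P \left(-3 + P\right) = 12 P^{2} \left(-3 + P\right)$)
$n{\left(1 \right)} T{\left(5 \right)} \left(2 - -6\right) = 12 \cdot 1^{2} \left(-3 + 1\right) 5 \left(3 + 5\right) \left(2 - -6\right) = 12 \cdot 1 \left(-2\right) 5 \cdot 8 \left(2 + 6\right) = \left(-24\right) 40 \cdot 8 = \left(-960\right) 8 = -7680$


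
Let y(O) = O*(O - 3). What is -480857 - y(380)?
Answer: -624117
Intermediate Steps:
y(O) = O*(-3 + O)
-480857 - y(380) = -480857 - 380*(-3 + 380) = -480857 - 380*377 = -480857 - 1*143260 = -480857 - 143260 = -624117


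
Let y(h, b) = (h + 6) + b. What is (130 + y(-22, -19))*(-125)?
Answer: -11875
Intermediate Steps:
y(h, b) = 6 + b + h (y(h, b) = (6 + h) + b = 6 + b + h)
(130 + y(-22, -19))*(-125) = (130 + (6 - 19 - 22))*(-125) = (130 - 35)*(-125) = 95*(-125) = -11875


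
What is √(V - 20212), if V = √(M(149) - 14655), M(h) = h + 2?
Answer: √(-20212 + 14*I*√74) ≈ 0.4236 + 142.17*I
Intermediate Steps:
M(h) = 2 + h
V = 14*I*√74 (V = √((2 + 149) - 14655) = √(151 - 14655) = √(-14504) = 14*I*√74 ≈ 120.43*I)
√(V - 20212) = √(14*I*√74 - 20212) = √(-20212 + 14*I*√74)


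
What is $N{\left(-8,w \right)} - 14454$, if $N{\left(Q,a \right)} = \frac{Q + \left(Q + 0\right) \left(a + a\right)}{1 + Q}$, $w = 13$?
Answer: $- \frac{100962}{7} \approx -14423.0$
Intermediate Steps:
$N{\left(Q,a \right)} = \frac{Q + 2 Q a}{1 + Q}$ ($N{\left(Q,a \right)} = \frac{Q + Q 2 a}{1 + Q} = \frac{Q + 2 Q a}{1 + Q}$)
$N{\left(-8,w \right)} - 14454 = - \frac{8 \left(1 + 2 \cdot 13\right)}{1 - 8} - 14454 = - \frac{8 \left(1 + 26\right)}{-7} - 14454 = \left(-8\right) \left(- \frac{1}{7}\right) 27 - 14454 = \frac{216}{7} - 14454 = - \frac{100962}{7}$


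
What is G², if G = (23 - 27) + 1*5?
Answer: 1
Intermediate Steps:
G = 1 (G = -4 + 5 = 1)
G² = 1² = 1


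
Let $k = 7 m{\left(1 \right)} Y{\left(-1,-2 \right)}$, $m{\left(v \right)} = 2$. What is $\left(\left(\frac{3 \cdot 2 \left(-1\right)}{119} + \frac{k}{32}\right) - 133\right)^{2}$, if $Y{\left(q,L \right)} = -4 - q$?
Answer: $\frac{65447453929}{3625216} \approx 18053.0$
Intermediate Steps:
$k = -42$ ($k = 7 \cdot 2 \left(-4 - -1\right) = 14 \left(-4 + 1\right) = 14 \left(-3\right) = -42$)
$\left(\left(\frac{3 \cdot 2 \left(-1\right)}{119} + \frac{k}{32}\right) - 133\right)^{2} = \left(\left(\frac{3 \cdot 2 \left(-1\right)}{119} - \frac{42}{32}\right) - 133\right)^{2} = \left(\left(6 \left(-1\right) \frac{1}{119} - \frac{21}{16}\right) - 133\right)^{2} = \left(\left(\left(-6\right) \frac{1}{119} - \frac{21}{16}\right) - 133\right)^{2} = \left(\left(- \frac{6}{119} - \frac{21}{16}\right) - 133\right)^{2} = \left(- \frac{2595}{1904} - 133\right)^{2} = \left(- \frac{255827}{1904}\right)^{2} = \frac{65447453929}{3625216}$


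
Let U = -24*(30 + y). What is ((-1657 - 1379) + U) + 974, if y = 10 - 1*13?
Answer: -2710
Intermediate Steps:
y = -3 (y = 10 - 13 = -3)
U = -648 (U = -24*(30 - 3) = -24*27 = -648)
((-1657 - 1379) + U) + 974 = ((-1657 - 1379) - 648) + 974 = (-3036 - 648) + 974 = -3684 + 974 = -2710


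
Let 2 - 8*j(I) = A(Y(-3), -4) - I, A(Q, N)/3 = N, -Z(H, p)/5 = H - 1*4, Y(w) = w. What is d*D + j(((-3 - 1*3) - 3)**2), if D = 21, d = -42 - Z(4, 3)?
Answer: -6961/8 ≈ -870.13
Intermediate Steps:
Z(H, p) = 20 - 5*H (Z(H, p) = -5*(H - 1*4) = -5*(H - 4) = -5*(-4 + H) = 20 - 5*H)
d = -42 (d = -42 - (20 - 5*4) = -42 - (20 - 20) = -42 - 1*0 = -42 + 0 = -42)
A(Q, N) = 3*N
j(I) = 7/4 + I/8 (j(I) = 1/4 - (3*(-4) - I)/8 = 1/4 - (-12 - I)/8 = 1/4 + (3/2 + I/8) = 7/4 + I/8)
d*D + j(((-3 - 1*3) - 3)**2) = -42*21 + (7/4 + ((-3 - 1*3) - 3)**2/8) = -882 + (7/4 + ((-3 - 3) - 3)**2/8) = -882 + (7/4 + (-6 - 3)**2/8) = -882 + (7/4 + (1/8)*(-9)**2) = -882 + (7/4 + (1/8)*81) = -882 + (7/4 + 81/8) = -882 + 95/8 = -6961/8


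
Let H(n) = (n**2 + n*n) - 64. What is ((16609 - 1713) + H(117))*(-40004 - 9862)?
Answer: -2104843860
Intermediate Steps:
H(n) = -64 + 2*n**2 (H(n) = (n**2 + n**2) - 64 = 2*n**2 - 64 = -64 + 2*n**2)
((16609 - 1713) + H(117))*(-40004 - 9862) = ((16609 - 1713) + (-64 + 2*117**2))*(-40004 - 9862) = (14896 + (-64 + 2*13689))*(-49866) = (14896 + (-64 + 27378))*(-49866) = (14896 + 27314)*(-49866) = 42210*(-49866) = -2104843860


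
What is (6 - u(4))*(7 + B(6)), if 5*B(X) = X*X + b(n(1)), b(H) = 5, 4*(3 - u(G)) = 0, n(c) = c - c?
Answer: 228/5 ≈ 45.600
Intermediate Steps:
n(c) = 0
u(G) = 3 (u(G) = 3 - ¼*0 = 3 + 0 = 3)
B(X) = 1 + X²/5 (B(X) = (X*X + 5)/5 = (X² + 5)/5 = (5 + X²)/5 = 1 + X²/5)
(6 - u(4))*(7 + B(6)) = (6 - 1*3)*(7 + (1 + (⅕)*6²)) = (6 - 3)*(7 + (1 + (⅕)*36)) = 3*(7 + (1 + 36/5)) = 3*(7 + 41/5) = 3*(76/5) = 228/5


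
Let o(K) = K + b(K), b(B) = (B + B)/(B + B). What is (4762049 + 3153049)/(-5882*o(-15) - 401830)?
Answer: -1319183/53247 ≈ -24.775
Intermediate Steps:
b(B) = 1 (b(B) = (2*B)/((2*B)) = (2*B)*(1/(2*B)) = 1)
o(K) = 1 + K (o(K) = K + 1 = 1 + K)
(4762049 + 3153049)/(-5882*o(-15) - 401830) = (4762049 + 3153049)/(-5882*(1 - 15) - 401830) = 7915098/(-5882*(-14) - 401830) = 7915098/(82348 - 401830) = 7915098/(-319482) = 7915098*(-1/319482) = -1319183/53247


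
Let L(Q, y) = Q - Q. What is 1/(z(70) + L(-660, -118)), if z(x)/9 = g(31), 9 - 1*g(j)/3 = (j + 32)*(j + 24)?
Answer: -1/93312 ≈ -1.0717e-5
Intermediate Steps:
g(j) = 27 - 3*(24 + j)*(32 + j) (g(j) = 27 - 3*(j + 32)*(j + 24) = 27 - 3*(32 + j)*(24 + j) = 27 - 3*(24 + j)*(32 + j))
z(x) = -93312 (z(x) = 9*(-2277 - 168*31 - 3*31²) = 9*(-2277 - 5208 - 3*961) = 9*(-2277 - 5208 - 2883) = 9*(-10368) = -93312)
L(Q, y) = 0
1/(z(70) + L(-660, -118)) = 1/(-93312 + 0) = 1/(-93312) = -1/93312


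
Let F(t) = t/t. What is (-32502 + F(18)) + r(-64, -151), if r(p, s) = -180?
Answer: -32681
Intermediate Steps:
F(t) = 1
(-32502 + F(18)) + r(-64, -151) = (-32502 + 1) - 180 = -32501 - 180 = -32681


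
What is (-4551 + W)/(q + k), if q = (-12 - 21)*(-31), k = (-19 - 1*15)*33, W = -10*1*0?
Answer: 1517/33 ≈ 45.970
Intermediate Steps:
W = 0 (W = -10*0 = 0)
k = -1122 (k = (-19 - 15)*33 = -34*33 = -1122)
q = 1023 (q = -33*(-31) = 1023)
(-4551 + W)/(q + k) = (-4551 + 0)/(1023 - 1122) = -4551/(-99) = -4551*(-1/99) = 1517/33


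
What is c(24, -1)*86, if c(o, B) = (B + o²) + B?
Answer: 49364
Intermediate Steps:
c(o, B) = o² + 2*B
c(24, -1)*86 = (24² + 2*(-1))*86 = (576 - 2)*86 = 574*86 = 49364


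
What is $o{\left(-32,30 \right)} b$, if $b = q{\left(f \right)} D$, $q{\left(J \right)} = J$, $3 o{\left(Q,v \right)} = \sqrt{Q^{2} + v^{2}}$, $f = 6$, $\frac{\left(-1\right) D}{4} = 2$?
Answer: $- 32 \sqrt{481} \approx -701.81$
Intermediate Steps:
$D = -8$ ($D = \left(-4\right) 2 = -8$)
$o{\left(Q,v \right)} = \frac{\sqrt{Q^{2} + v^{2}}}{3}$
$b = -48$ ($b = 6 \left(-8\right) = -48$)
$o{\left(-32,30 \right)} b = \frac{\sqrt{\left(-32\right)^{2} + 30^{2}}}{3} \left(-48\right) = \frac{\sqrt{1024 + 900}}{3} \left(-48\right) = \frac{\sqrt{1924}}{3} \left(-48\right) = \frac{2 \sqrt{481}}{3} \left(-48\right) = - 32 \sqrt{481}$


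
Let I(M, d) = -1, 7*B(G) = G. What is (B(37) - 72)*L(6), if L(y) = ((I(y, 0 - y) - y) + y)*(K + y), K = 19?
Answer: 11675/7 ≈ 1667.9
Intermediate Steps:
B(G) = G/7
L(y) = -19 - y (L(y) = ((-1 - y) + y)*(19 + y) = -(19 + y) = -19 - y)
(B(37) - 72)*L(6) = ((⅐)*37 - 72)*(-19 - 1*6) = (37/7 - 72)*(-19 - 6) = -467/7*(-25) = 11675/7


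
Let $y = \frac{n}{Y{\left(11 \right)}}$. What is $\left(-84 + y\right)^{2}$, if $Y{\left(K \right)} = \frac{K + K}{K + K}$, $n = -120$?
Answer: $41616$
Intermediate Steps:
$Y{\left(K \right)} = 1$ ($Y{\left(K \right)} = \frac{2 K}{2 K} = 2 K \frac{1}{2 K} = 1$)
$y = -120$ ($y = - \frac{120}{1} = \left(-120\right) 1 = -120$)
$\left(-84 + y\right)^{2} = \left(-84 - 120\right)^{2} = \left(-204\right)^{2} = 41616$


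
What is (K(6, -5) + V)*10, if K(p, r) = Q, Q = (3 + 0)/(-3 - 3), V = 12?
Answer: 115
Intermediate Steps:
Q = -½ (Q = 3/(-6) = 3*(-⅙) = -½ ≈ -0.50000)
K(p, r) = -½
(K(6, -5) + V)*10 = (-½ + 12)*10 = (23/2)*10 = 115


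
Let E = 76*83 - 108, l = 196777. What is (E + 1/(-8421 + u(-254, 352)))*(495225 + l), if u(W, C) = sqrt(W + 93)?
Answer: 21731980959973997/5065243 - 346001*I*sqrt(161)/35456701 ≈ 4.2904e+9 - 0.12382*I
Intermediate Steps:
E = 6200 (E = 6308 - 108 = 6200)
u(W, C) = sqrt(93 + W)
(E + 1/(-8421 + u(-254, 352)))*(495225 + l) = (6200 + 1/(-8421 + sqrt(93 - 254)))*(495225 + 196777) = (6200 + 1/(-8421 + sqrt(-161)))*692002 = (6200 + 1/(-8421 + I*sqrt(161)))*692002 = 4290412400 + 692002/(-8421 + I*sqrt(161))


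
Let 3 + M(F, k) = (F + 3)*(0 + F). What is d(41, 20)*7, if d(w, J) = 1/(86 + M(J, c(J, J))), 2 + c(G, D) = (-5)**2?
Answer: 7/543 ≈ 0.012891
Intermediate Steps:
c(G, D) = 23 (c(G, D) = -2 + (-5)**2 = -2 + 25 = 23)
M(F, k) = -3 + F*(3 + F) (M(F, k) = -3 + (F + 3)*(0 + F) = -3 + (3 + F)*F = -3 + F*(3 + F))
d(w, J) = 1/(83 + J**2 + 3*J) (d(w, J) = 1/(86 + (-3 + J**2 + 3*J)) = 1/(83 + J**2 + 3*J))
d(41, 20)*7 = 7/(83 + 20**2 + 3*20) = 7/(83 + 400 + 60) = 7/543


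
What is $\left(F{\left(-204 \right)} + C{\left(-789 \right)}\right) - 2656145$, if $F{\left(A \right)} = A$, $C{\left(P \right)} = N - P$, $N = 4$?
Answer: $-2655556$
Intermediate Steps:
$C{\left(P \right)} = 4 - P$
$\left(F{\left(-204 \right)} + C{\left(-789 \right)}\right) - 2656145 = \left(-204 + \left(4 - -789\right)\right) - 2656145 = \left(-204 + \left(4 + 789\right)\right) - 2656145 = \left(-204 + 793\right) - 2656145 = 589 - 2656145 = -2655556$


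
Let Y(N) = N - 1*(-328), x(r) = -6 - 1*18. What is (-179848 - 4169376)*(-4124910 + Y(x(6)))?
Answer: 17938835405744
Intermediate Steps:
x(r) = -24 (x(r) = -6 - 18 = -24)
Y(N) = 328 + N (Y(N) = N + 328 = 328 + N)
(-179848 - 4169376)*(-4124910 + Y(x(6))) = (-179848 - 4169376)*(-4124910 + (328 - 24)) = -4349224*(-4124910 + 304) = -4349224*(-4124606) = 17938835405744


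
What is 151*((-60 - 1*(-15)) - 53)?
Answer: -14798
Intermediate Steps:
151*((-60 - 1*(-15)) - 53) = 151*((-60 + 15) - 53) = 151*(-45 - 53) = 151*(-98) = -14798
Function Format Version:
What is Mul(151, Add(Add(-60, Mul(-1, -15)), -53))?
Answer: -14798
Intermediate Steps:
Mul(151, Add(Add(-60, Mul(-1, -15)), -53)) = Mul(151, Add(Add(-60, 15), -53)) = Mul(151, Add(-45, -53)) = Mul(151, -98) = -14798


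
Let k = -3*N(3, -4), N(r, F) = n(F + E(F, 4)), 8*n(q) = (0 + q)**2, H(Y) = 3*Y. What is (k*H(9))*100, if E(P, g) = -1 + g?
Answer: -2025/2 ≈ -1012.5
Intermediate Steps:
n(q) = q**2/8 (n(q) = (0 + q)**2/8 = q**2/8)
N(r, F) = (3 + F)**2/8 (N(r, F) = (F + (-1 + 4))**2/8 = (F + 3)**2/8 = (3 + F)**2/8)
k = -3/8 (k = -3*(3 - 4)**2/8 = -3*(-1)**2/8 = -3/8 ≈ -0.37500)
(k*H(9))*100 = -9*9/8*100 = -3/8*27*100 = -81/8*100 = -2025/2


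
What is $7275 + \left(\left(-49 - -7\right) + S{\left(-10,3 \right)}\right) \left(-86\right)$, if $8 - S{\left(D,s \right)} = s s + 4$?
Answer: $11317$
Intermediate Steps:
$S{\left(D,s \right)} = 4 - s^{2}$ ($S{\left(D,s \right)} = 8 - \left(s s + 4\right) = 8 - \left(s^{2} + 4\right) = 8 - \left(4 + s^{2}\right) = 4 - s^{2}$)
$7275 + \left(\left(-49 - -7\right) + S{\left(-10,3 \right)}\right) \left(-86\right) = 7275 + \left(\left(-49 - -7\right) + \left(4 - 3^{2}\right)\right) \left(-86\right) = 7275 + \left(\left(-49 + 7\right) + \left(4 - 9\right)\right) \left(-86\right) = 7275 + \left(-42 + \left(4 - 9\right)\right) \left(-86\right) = 7275 + \left(-42 - 5\right) \left(-86\right) = 7275 - -4042 = 7275 + 4042 = 11317$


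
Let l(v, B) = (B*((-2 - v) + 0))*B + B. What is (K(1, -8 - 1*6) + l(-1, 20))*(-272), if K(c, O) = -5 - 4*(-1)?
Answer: 103632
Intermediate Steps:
K(c, O) = -1 (K(c, O) = -5 + 4 = -1)
l(v, B) = B + B**2*(-2 - v) (l(v, B) = (B*(-2 - v))*B + B = B**2*(-2 - v) + B = B + B**2*(-2 - v))
(K(1, -8 - 1*6) + l(-1, 20))*(-272) = (-1 + 20*(1 - 2*20 - 1*20*(-1)))*(-272) = (-1 + 20*(1 - 40 + 20))*(-272) = (-1 + 20*(-19))*(-272) = (-1 - 380)*(-272) = -381*(-272) = 103632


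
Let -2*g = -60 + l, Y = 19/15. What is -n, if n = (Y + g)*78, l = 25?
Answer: -7319/5 ≈ -1463.8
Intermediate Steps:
Y = 19/15 (Y = 19*(1/15) = 19/15 ≈ 1.2667)
g = 35/2 (g = -(-60 + 25)/2 = -½*(-35) = 35/2 ≈ 17.500)
n = 7319/5 (n = (19/15 + 35/2)*78 = (563/30)*78 = 7319/5 ≈ 1463.8)
-n = -1*7319/5 = -7319/5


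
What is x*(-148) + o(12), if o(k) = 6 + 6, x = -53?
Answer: 7856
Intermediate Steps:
o(k) = 12
x*(-148) + o(12) = -53*(-148) + 12 = 7844 + 12 = 7856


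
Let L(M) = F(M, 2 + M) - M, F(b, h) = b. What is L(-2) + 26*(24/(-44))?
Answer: -156/11 ≈ -14.182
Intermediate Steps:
L(M) = 0 (L(M) = M - M = 0)
L(-2) + 26*(24/(-44)) = 0 + 26*(24/(-44)) = 0 + 26*(24*(-1/44)) = 0 + 26*(-6/11) = 0 - 156/11 = -156/11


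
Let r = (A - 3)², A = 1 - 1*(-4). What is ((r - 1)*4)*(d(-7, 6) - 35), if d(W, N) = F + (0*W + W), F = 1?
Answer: -492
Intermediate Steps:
A = 5 (A = 1 + 4 = 5)
d(W, N) = 1 + W (d(W, N) = 1 + (0*W + W) = 1 + (0 + W) = 1 + W)
r = 4 (r = (5 - 3)² = 2² = 4)
((r - 1)*4)*(d(-7, 6) - 35) = ((4 - 1)*4)*((1 - 7) - 35) = (3*4)*(-6 - 35) = 12*(-41) = -492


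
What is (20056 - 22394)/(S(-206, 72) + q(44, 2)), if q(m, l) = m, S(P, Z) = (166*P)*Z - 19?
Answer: 2338/2462087 ≈ 0.00094960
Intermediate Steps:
S(P, Z) = -19 + 166*P*Z (S(P, Z) = 166*P*Z - 19 = -19 + 166*P*Z)
(20056 - 22394)/(S(-206, 72) + q(44, 2)) = (20056 - 22394)/((-19 + 166*(-206)*72) + 44) = -2338/((-19 - 2462112) + 44) = -2338/(-2462131 + 44) = -2338/(-2462087) = -2338*(-1/2462087) = 2338/2462087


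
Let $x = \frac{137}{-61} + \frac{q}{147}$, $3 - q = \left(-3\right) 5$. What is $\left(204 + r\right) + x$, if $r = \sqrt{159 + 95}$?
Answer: $\frac{603409}{2989} + \sqrt{254} \approx 217.81$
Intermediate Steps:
$r = \sqrt{254} \approx 15.937$
$q = 18$ ($q = 3 - \left(-3\right) 5 = 3 - -15 = 3 + 15 = 18$)
$x = - \frac{6347}{2989}$ ($x = \frac{137}{-61} + \frac{18}{147} = 137 \left(- \frac{1}{61}\right) + 18 \cdot \frac{1}{147} = - \frac{137}{61} + \frac{6}{49} = - \frac{6347}{2989} \approx -2.1235$)
$\left(204 + r\right) + x = \left(204 + \sqrt{254}\right) - \frac{6347}{2989} = \frac{603409}{2989} + \sqrt{254}$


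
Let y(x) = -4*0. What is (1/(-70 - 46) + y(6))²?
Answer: 1/13456 ≈ 7.4316e-5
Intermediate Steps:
y(x) = 0
(1/(-70 - 46) + y(6))² = (1/(-70 - 46) + 0)² = (1/(-116) + 0)² = (-1/116 + 0)² = (-1/116)² = 1/13456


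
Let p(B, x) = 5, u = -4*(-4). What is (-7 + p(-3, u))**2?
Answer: 4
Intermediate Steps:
u = 16
(-7 + p(-3, u))**2 = (-7 + 5)**2 = (-2)**2 = 4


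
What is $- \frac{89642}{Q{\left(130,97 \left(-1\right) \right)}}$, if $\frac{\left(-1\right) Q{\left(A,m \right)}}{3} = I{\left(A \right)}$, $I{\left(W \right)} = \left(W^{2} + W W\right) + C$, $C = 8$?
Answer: $\frac{44821}{50712} \approx 0.88383$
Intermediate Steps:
$I{\left(W \right)} = 8 + 2 W^{2}$ ($I{\left(W \right)} = \left(W^{2} + W W\right) + 8 = \left(W^{2} + W^{2}\right) + 8 = 2 W^{2} + 8 = 8 + 2 W^{2}$)
$Q{\left(A,m \right)} = -24 - 6 A^{2}$ ($Q{\left(A,m \right)} = - 3 \left(8 + 2 A^{2}\right) = -24 - 6 A^{2}$)
$- \frac{89642}{Q{\left(130,97 \left(-1\right) \right)}} = - \frac{89642}{-24 - 6 \cdot 130^{2}} = - \frac{89642}{-24 - 101400} = - \frac{89642}{-101424} = \left(-89642\right) \left(- \frac{1}{101424}\right) = \frac{44821}{50712}$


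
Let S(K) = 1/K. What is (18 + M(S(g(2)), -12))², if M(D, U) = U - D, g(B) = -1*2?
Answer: 169/4 ≈ 42.250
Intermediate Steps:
g(B) = -2
(18 + M(S(g(2)), -12))² = (18 + (-12 - 1/(-2)))² = (18 + (-12 - 1*(-½)))² = (18 + (-12 + ½))² = (18 - 23/2)² = (13/2)² = 169/4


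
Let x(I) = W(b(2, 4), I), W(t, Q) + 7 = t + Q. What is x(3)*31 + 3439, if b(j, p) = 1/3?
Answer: 9976/3 ≈ 3325.3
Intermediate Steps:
b(j, p) = ⅓
W(t, Q) = -7 + Q + t (W(t, Q) = -7 + (t + Q) = -7 + (Q + t) = -7 + Q + t)
x(I) = -20/3 + I (x(I) = -7 + I + ⅓ = -20/3 + I)
x(3)*31 + 3439 = (-20/3 + 3)*31 + 3439 = -11/3*31 + 3439 = -341/3 + 3439 = 9976/3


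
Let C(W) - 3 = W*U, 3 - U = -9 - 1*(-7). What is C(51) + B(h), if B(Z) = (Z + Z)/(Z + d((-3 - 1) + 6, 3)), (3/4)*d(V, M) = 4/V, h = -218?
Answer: 83988/323 ≈ 260.02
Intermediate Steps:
U = 5 (U = 3 - (-9 - 1*(-7)) = 3 - (-9 + 7) = 3 - 1*(-2) = 3 + 2 = 5)
d(V, M) = 16/(3*V) (d(V, M) = 4*(4/V)/3 = 16/(3*V))
B(Z) = 2*Z/(8/3 + Z) (B(Z) = (Z + Z)/(Z + 16/(3*((-3 - 1) + 6))) = (2*Z)/(Z + 16/(3*(-4 + 6))) = (2*Z)/(Z + (16/3)/2) = (2*Z)/(Z + (16/3)*(½)) = (2*Z)/(Z + 8/3) = (2*Z)/(8/3 + Z) = 2*Z/(8/3 + Z))
C(W) = 3 + 5*W (C(W) = 3 + W*5 = 3 + 5*W)
C(51) + B(h) = (3 + 5*51) + 6*(-218)/(8 + 3*(-218)) = (3 + 255) + 6*(-218)/(8 - 654) = 258 + 6*(-218)/(-646) = 258 + 6*(-218)*(-1/646) = 258 + 654/323 = 83988/323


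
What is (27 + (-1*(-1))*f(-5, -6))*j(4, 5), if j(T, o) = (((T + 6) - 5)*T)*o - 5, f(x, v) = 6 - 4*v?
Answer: 5415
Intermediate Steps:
j(T, o) = -5 + T*o*(1 + T) (j(T, o) = (((6 + T) - 5)*T)*o - 5 = ((1 + T)*T)*o - 5 = (T*(1 + T))*o - 5 = T*o*(1 + T) - 5 = -5 + T*o*(1 + T))
(27 + (-1*(-1))*f(-5, -6))*j(4, 5) = (27 + (-1*(-1))*(6 - 4*(-6)))*(-5 + 4*5 + 5*4**2) = (27 + 1*(6 + 24))*(-5 + 20 + 5*16) = (27 + 1*30)*(-5 + 20 + 80) = (27 + 30)*95 = 57*95 = 5415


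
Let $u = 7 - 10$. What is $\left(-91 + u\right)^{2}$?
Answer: $8836$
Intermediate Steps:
$u = -3$ ($u = 7 - 10 = -3$)
$\left(-91 + u\right)^{2} = \left(-91 - 3\right)^{2} = \left(-94\right)^{2} = 8836$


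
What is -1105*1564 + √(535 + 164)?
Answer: -1728220 + √699 ≈ -1.7282e+6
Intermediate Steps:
-1105*1564 + √(535 + 164) = -1728220 + √699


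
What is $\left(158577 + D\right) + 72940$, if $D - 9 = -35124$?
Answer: $196402$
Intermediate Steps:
$D = -35115$ ($D = 9 - 35124 = -35115$)
$\left(158577 + D\right) + 72940 = \left(158577 - 35115\right) + 72940 = 123462 + 72940 = 196402$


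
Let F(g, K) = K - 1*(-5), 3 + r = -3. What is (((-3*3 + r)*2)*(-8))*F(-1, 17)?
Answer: 5280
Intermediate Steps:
r = -6 (r = -3 - 3 = -6)
F(g, K) = 5 + K (F(g, K) = K + 5 = 5 + K)
(((-3*3 + r)*2)*(-8))*F(-1, 17) = (((-3*3 - 6)*2)*(-8))*(5 + 17) = (((-9 - 6)*2)*(-8))*22 = (-15*2*(-8))*22 = -30*(-8)*22 = 240*22 = 5280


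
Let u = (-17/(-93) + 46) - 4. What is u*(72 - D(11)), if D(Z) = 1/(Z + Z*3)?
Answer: 12424141/4092 ≈ 3036.2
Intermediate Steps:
D(Z) = 1/(4*Z) (D(Z) = 1/(Z + 3*Z) = 1/(4*Z))
u = 3923/93 (u = (-17*(-1/93) + 46) - 4 = (17/93 + 46) - 4 = 4295/93 - 4 = 3923/93 ≈ 42.183)
u*(72 - D(11)) = 3923*(72 - 1/(4*11))/93 = 3923*(72 - 1*1/44)/93 = 3923*(72 - 1/44)/93 = (3923/93)*(3167/44) = 12424141/4092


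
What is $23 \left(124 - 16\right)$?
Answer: $2484$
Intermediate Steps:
$23 \left(124 - 16\right) = 23 \cdot 108 = 2484$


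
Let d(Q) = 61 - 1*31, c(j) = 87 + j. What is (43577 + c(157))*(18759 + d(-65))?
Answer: 823352769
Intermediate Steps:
d(Q) = 30 (d(Q) = 61 - 31 = 30)
(43577 + c(157))*(18759 + d(-65)) = (43577 + (87 + 157))*(18759 + 30) = (43577 + 244)*18789 = 43821*18789 = 823352769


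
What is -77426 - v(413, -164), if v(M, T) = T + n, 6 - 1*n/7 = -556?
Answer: -81196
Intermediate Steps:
n = 3934 (n = 42 - 7*(-556) = 42 + 3892 = 3934)
v(M, T) = 3934 + T (v(M, T) = T + 3934 = 3934 + T)
-77426 - v(413, -164) = -77426 - (3934 - 164) = -77426 - 1*3770 = -77426 - 3770 = -81196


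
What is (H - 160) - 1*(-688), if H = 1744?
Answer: 2272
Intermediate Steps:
(H - 160) - 1*(-688) = (1744 - 160) - 1*(-688) = 1584 + 688 = 2272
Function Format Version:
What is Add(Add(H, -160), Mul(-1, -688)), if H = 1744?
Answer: 2272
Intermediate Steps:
Add(Add(H, -160), Mul(-1, -688)) = Add(Add(1744, -160), Mul(-1, -688)) = Add(1584, 688) = 2272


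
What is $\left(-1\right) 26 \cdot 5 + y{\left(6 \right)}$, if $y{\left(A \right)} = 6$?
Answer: $-124$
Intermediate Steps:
$\left(-1\right) 26 \cdot 5 + y{\left(6 \right)} = \left(-1\right) 26 \cdot 5 + 6 = \left(-26\right) 5 + 6 = -130 + 6 = -124$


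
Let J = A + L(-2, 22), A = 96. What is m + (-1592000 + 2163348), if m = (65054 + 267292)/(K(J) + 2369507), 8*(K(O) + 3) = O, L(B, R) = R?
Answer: 5415280524484/9478075 ≈ 5.7135e+5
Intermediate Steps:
J = 118 (J = 96 + 22 = 118)
K(O) = -3 + O/8
m = 1329384/9478075 (m = (65054 + 267292)/((-3 + (⅛)*118) + 2369507) = 332346/((-3 + 59/4) + 2369507) = 332346/(47/4 + 2369507) = 332346/(9478075/4) = 332346*(4/9478075) = 1329384/9478075 ≈ 0.14026)
m + (-1592000 + 2163348) = 1329384/9478075 + (-1592000 + 2163348) = 1329384/9478075 + 571348 = 5415280524484/9478075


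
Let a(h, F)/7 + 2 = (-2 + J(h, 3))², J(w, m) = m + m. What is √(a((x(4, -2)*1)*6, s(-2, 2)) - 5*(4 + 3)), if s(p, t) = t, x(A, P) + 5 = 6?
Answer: 3*√7 ≈ 7.9373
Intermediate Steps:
J(w, m) = 2*m
x(A, P) = 1 (x(A, P) = -5 + 6 = 1)
a(h, F) = 98 (a(h, F) = -14 + 7*(-2 + 2*3)² = -14 + 7*(-2 + 6)² = -14 + 7*4² = -14 + 7*16 = -14 + 112 = 98)
√(a((x(4, -2)*1)*6, s(-2, 2)) - 5*(4 + 3)) = √(98 - 5*(4 + 3)) = √(98 - 5*7) = √(98 - 35) = √63 = 3*√7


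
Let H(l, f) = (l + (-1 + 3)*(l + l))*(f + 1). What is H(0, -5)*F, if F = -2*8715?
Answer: 0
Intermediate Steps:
H(l, f) = 5*l*(1 + f) (H(l, f) = (l + 2*(2*l))*(1 + f) = (l + 4*l)*(1 + f) = (5*l)*(1 + f) = 5*l*(1 + f))
F = -17430
H(0, -5)*F = (5*0*(1 - 5))*(-17430) = (5*0*(-4))*(-17430) = 0*(-17430) = 0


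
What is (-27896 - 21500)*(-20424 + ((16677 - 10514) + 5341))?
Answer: 440612320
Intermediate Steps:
(-27896 - 21500)*(-20424 + ((16677 - 10514) + 5341)) = -49396*(-20424 + (6163 + 5341)) = -49396*(-20424 + 11504) = -49396*(-8920) = 440612320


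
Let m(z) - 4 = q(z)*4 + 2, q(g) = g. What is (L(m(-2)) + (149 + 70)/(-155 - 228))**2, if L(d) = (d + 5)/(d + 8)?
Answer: 3025/586756 ≈ 0.0051555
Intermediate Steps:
m(z) = 6 + 4*z (m(z) = 4 + (z*4 + 2) = 4 + (4*z + 2) = 4 + (2 + 4*z) = 6 + 4*z)
L(d) = (5 + d)/(8 + d)
(L(m(-2)) + (149 + 70)/(-155 - 228))**2 = ((5 + (6 + 4*(-2)))/(8 + (6 + 4*(-2))) + (149 + 70)/(-155 - 228))**2 = ((5 + (6 - 8))/(8 + (6 - 8)) + 219/(-383))**2 = ((5 - 2)/(8 - 2) + 219*(-1/383))**2 = (3/6 - 219/383)**2 = ((1/6)*3 - 219/383)**2 = (1/2 - 219/383)**2 = (-55/766)**2 = 3025/586756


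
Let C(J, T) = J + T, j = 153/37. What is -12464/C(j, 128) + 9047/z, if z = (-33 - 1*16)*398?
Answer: -9037929119/95345278 ≈ -94.792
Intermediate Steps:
j = 153/37 (j = 153*(1/37) = 153/37 ≈ 4.1351)
z = -19502 (z = (-33 - 16)*398 = -49*398 = -19502)
-12464/C(j, 128) + 9047/z = -12464/(153/37 + 128) + 9047/(-19502) = -12464/4889/37 + 9047*(-1/19502) = -12464*37/4889 - 9047/19502 = -461168/4889 - 9047/19502 = -9037929119/95345278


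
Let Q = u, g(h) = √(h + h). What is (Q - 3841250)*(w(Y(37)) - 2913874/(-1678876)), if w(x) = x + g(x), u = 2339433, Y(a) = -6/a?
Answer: -73393858364497/31059206 - 3003634*I*√111/37 ≈ -2.363e+6 - 8.5528e+5*I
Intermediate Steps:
g(h) = √2*√h (g(h) = √(2*h) = √2*√h)
Q = 2339433
w(x) = x + √2*√x
(Q - 3841250)*(w(Y(37)) - 2913874/(-1678876)) = (2339433 - 3841250)*((-6/37 + √2*√(-6/37)) - 2913874/(-1678876)) = -1501817*((-6*1/37 + √2*√(-6*1/37)) - 2913874*(-1/1678876)) = -1501817*((-6/37 + √2*√(-6/37)) + 1456937/839438) = -1501817*((-6/37 + √2*(I*√222/37)) + 1456937/839438) = -1501817*((-6/37 + 2*I*√111/37) + 1456937/839438) = -1501817*(48870041/31059206 + 2*I*√111/37) = -73393858364497/31059206 - 3003634*I*√111/37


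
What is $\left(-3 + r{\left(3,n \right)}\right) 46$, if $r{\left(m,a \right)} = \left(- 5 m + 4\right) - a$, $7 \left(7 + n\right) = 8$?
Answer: $- \frac{2622}{7} \approx -374.57$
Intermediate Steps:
$n = - \frac{41}{7}$ ($n = -7 + \frac{1}{7} \cdot 8 = -7 + \frac{8}{7} = - \frac{41}{7} \approx -5.8571$)
$r{\left(m,a \right)} = 4 - a - 5 m$ ($r{\left(m,a \right)} = \left(4 - 5 m\right) - a = 4 - a - 5 m$)
$\left(-3 + r{\left(3,n \right)}\right) 46 = \left(-3 - \frac{36}{7}\right) 46 = \left(- \frac{57}{7}\right) 46 = - \frac{2622}{7}$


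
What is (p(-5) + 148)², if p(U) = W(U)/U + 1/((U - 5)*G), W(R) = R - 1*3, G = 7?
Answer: 109641841/4900 ≈ 22376.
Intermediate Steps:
W(R) = -3 + R (W(R) = R - 3 = -3 + R)
p(U) = 1/(7*(-5 + U)) + (-3 + U)/U (p(U) = (-3 + U)/U + 1/((U - 5)*7) = (-3 + U)/U + (⅐)/(-5 + U) = (-3 + U)/U + 1/(7*(-5 + U)) = 1/(7*(-5 + U)) + (-3 + U)/U)
(p(-5) + 148)² = ((15 + (-5)² - 55/7*(-5))/((-5)*(-5 - 5)) + 148)² = (-⅕*(15 + 25 + 275/7)/(-10) + 148)² = (-⅕*(-⅒)*555/7 + 148)² = (111/70 + 148)² = (10471/70)² = 109641841/4900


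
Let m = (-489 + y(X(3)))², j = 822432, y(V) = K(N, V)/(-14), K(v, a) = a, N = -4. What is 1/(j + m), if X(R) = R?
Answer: 196/208105473 ≈ 9.4183e-7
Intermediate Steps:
y(V) = -V/14 (y(V) = V/(-14) = V*(-1/14) = -V/14)
m = 46908801/196 (m = (-489 - 1/14*3)² = (-489 - 3/14)² = (-6849/14)² = 46908801/196 ≈ 2.3933e+5)
1/(j + m) = 1/(822432 + 46908801/196) = 1/(208105473/196) = 196/208105473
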